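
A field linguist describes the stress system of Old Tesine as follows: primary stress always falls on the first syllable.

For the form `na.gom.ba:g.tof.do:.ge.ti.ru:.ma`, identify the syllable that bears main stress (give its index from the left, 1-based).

1

The word has 9 syllables; the first syllable is syllable 1 (na).
Primary stress: syllable 1 → ˈna.gom.ba:g.tof.do:.ge.ti.ru:.ma.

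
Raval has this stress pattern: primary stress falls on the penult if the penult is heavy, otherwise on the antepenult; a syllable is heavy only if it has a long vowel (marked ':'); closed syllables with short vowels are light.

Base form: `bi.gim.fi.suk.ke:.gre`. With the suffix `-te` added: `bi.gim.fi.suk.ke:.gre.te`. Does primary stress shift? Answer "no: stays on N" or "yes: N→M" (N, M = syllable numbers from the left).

no: stays on 5

Base `bi.gim.fi.suk.ke:.gre` (6 syllables):
  Weights: 4 suk L, 5 ke: H, 6 gre L.
  The penult (syllable 5, ke:) is heavy, so it takes stress.
  → primary stress on syllable 5.
Suffixed `bi.gim.fi.suk.ke:.gre.te` (7 syllables):
  Weights: 5 ke: H, 6 gre L, 7 te L.
  The penult (syllable 6, gre) is light, so stress falls on the antepenult (syllable 5, ke:).
  → primary stress on syllable 5.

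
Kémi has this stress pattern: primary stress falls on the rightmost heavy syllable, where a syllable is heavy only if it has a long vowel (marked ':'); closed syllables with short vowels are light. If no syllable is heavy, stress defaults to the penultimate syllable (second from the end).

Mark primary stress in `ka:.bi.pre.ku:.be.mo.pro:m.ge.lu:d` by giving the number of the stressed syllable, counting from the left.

Weights: 1 ka: H, 2 bi L, 3 pre L, 4 ku: H, 5 be L, 6 mo L, 7 pro:m H, 8 ge L, 9 lu:d H.
Heavy syllables in the domain: 1, 4, 7, 9. The rightmost is syllable 9 (lu:d).
Primary stress: syllable 9 → ka:.bi.pre.ku:.be.mo.pro:m.ge.ˈlu:d.

9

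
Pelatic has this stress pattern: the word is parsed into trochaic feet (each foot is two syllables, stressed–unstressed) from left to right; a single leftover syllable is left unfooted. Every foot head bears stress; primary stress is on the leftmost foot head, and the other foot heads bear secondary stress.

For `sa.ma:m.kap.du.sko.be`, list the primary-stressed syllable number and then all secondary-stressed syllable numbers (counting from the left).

Parse left to right into trochaic (ˈσσ) feet: (ˈsa.ma:m) (ˈkap.du) (ˈsko.be).
Foot heads (stressed positions): 1, 3, 5.
End Rule Leftmost: primary stress on the leftmost head = syllable 1.
Secondary stress on 3, 5: ˈsa.ma:m.ˌkap.du.ˌsko.be.

primary 1, secondary 3, 5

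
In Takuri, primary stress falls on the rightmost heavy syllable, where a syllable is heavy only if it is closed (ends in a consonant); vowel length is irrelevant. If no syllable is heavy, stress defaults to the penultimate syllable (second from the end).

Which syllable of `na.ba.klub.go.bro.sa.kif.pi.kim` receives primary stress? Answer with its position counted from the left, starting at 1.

9

Weights: 1 na L, 2 ba L, 3 klub H, 4 go L, 5 bro L, 6 sa L, 7 kif H, 8 pi L, 9 kim H.
Heavy syllables in the domain: 3, 7, 9. The rightmost is syllable 9 (kim).
Primary stress: syllable 9 → na.ba.klub.go.bro.sa.kif.pi.ˈkim.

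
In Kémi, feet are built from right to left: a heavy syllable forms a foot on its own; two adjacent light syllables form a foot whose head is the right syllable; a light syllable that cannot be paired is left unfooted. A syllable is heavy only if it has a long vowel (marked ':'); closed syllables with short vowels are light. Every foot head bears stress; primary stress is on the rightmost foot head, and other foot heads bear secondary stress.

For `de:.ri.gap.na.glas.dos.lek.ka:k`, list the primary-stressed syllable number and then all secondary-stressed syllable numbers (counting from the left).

primary 8, secondary 1, 3, 5, 7

Weights: 1 de: H, 2 ri L, 3 gap L, 4 na L, 5 glas L, 6 dos L, 7 lek L, 8 ka:k H.
Parse right to left (heavy = foot alone; LL = one foot; stranded L unfooted): (ˈde:) (ri.ˈgap) (na.ˈglas) (dos.ˈlek) (ˈka:k).
Foot heads: 1, 3, 5, 7, 8.
Primary stress on the rightmost head = syllable 8.
Secondary stress on 1, 3, 5, 7: ˌde:.ri.ˌgap.na.ˌglas.dos.ˌlek.ˈka:k.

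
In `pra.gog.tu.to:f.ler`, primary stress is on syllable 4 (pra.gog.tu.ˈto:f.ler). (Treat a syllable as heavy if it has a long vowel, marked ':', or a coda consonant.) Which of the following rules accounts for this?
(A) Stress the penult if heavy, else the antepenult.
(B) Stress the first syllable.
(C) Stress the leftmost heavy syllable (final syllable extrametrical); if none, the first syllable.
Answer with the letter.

Rule A → syllable 4 ✓.
Rule B → syllable 1 (observed: 4).
Rule C → syllable 2 (observed: 4).

A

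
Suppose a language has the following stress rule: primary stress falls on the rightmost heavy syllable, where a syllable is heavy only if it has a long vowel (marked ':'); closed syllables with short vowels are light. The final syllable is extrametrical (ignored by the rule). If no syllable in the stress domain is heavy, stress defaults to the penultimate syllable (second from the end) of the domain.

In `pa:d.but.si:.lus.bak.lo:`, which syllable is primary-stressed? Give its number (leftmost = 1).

3

The final syllable (6, lo:) is extrametrical; the stress domain is syllables 1–5.
Weights: 1 pa:d H, 2 but L, 3 si: H, 4 lus L, 5 bak L.
Heavy syllables in the domain: 1, 3. The rightmost is syllable 3 (si:).
Primary stress: syllable 3 → pa:d.but.ˈsi:.lus.bak.lo:.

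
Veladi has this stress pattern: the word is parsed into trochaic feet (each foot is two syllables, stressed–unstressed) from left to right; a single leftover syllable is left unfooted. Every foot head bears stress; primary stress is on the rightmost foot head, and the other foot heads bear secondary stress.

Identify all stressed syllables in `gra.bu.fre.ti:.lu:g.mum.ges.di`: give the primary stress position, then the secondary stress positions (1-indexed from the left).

Parse left to right into trochaic (ˈσσ) feet: (ˈgra.bu) (ˈfre.ti:) (ˈlu:g.mum) (ˈges.di).
Foot heads (stressed positions): 1, 3, 5, 7.
End Rule Rightmost: primary stress on the rightmost head = syllable 7.
Secondary stress on 1, 3, 5: ˌgra.bu.ˌfre.ti:.ˌlu:g.mum.ˈges.di.

primary 7, secondary 1, 3, 5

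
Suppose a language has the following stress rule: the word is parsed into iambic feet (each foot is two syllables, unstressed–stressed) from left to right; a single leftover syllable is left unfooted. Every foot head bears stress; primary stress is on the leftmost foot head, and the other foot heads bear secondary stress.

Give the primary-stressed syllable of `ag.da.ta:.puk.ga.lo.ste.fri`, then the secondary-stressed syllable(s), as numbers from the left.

Parse left to right into iambic (σˈσ) feet: (ag.ˈda) (ta:.ˈpuk) (ga.ˈlo) (ste.ˈfri).
Foot heads (stressed positions): 2, 4, 6, 8.
End Rule Leftmost: primary stress on the leftmost head = syllable 2.
Secondary stress on 4, 6, 8: ag.ˈda.ta:.ˌpuk.ga.ˌlo.ste.ˌfri.

primary 2, secondary 4, 6, 8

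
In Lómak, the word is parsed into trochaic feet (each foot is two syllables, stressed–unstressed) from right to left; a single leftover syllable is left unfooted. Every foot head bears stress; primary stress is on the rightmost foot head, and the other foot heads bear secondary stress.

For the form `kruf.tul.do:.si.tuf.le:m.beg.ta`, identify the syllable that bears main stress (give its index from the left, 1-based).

Parse right to left into trochaic (ˈσσ) feet: (ˈkruf.tul) (ˈdo:.si) (ˈtuf.le:m) (ˈbeg.ta).
Foot heads (stressed positions): 1, 3, 5, 7.
End Rule Rightmost: primary stress on the rightmost head = syllable 7.
Primary stress: syllable 7 → kruf.tul.do:.si.tuf.le:m.ˈbeg.ta.

7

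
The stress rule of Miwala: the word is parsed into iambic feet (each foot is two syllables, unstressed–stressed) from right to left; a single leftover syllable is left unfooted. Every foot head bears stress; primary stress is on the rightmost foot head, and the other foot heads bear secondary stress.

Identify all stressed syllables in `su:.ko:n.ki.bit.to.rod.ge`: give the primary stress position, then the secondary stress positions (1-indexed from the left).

Parse right to left into iambic (σˈσ) feet: su: (ko:n.ˈki) (bit.ˈto) (rod.ˈge). Syllable 1 is left unfooted.
Foot heads (stressed positions): 3, 5, 7.
End Rule Rightmost: primary stress on the rightmost head = syllable 7.
Secondary stress on 3, 5: su:.ko:n.ˌki.bit.ˌto.rod.ˈge.

primary 7, secondary 3, 5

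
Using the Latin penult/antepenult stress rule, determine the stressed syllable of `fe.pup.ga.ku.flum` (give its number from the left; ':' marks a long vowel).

3

Classical Latin: stress the penult if heavy (long vowel or closed), else the antepenult.
Weights: 3 ga L, 4 ku L, 5 flum H.
The penult (syllable 4, ku) is light, so stress falls on the antepenult (syllable 3, ga).
Stress on syllable 3: fe.pup.ˈga.ku.flum.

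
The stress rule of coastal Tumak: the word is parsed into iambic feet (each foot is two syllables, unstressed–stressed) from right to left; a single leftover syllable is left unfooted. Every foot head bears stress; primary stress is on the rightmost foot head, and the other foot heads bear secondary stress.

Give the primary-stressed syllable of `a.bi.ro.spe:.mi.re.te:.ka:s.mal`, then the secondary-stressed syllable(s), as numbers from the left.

primary 9, secondary 3, 5, 7

Parse right to left into iambic (σˈσ) feet: a (bi.ˈro) (spe:.ˈmi) (re.ˈte:) (ka:s.ˈmal). Syllable 1 is left unfooted.
Foot heads (stressed positions): 3, 5, 7, 9.
End Rule Rightmost: primary stress on the rightmost head = syllable 9.
Secondary stress on 3, 5, 7: a.bi.ˌro.spe:.ˌmi.re.ˌte:.ka:s.ˈmal.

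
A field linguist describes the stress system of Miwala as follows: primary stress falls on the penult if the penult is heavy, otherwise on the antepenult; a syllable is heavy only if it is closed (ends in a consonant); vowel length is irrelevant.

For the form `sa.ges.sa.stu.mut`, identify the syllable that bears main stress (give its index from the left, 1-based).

Weights: 3 sa L, 4 stu L, 5 mut H.
The penult (syllable 4, stu) is light, so stress falls on the antepenult (syllable 3, sa).
Primary stress: syllable 3 → sa.ges.ˈsa.stu.mut.

3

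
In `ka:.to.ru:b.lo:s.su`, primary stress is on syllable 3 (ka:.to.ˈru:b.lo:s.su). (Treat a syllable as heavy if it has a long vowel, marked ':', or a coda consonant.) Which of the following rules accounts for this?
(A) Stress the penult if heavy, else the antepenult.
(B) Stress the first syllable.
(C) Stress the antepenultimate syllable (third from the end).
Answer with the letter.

Rule A → syllable 4 (observed: 3).
Rule B → syllable 1 (observed: 3).
Rule C → syllable 3 ✓.

C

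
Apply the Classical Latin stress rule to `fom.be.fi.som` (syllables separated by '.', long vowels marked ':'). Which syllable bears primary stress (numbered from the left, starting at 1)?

Classical Latin: stress the penult if heavy (long vowel or closed), else the antepenult.
Weights: 2 be L, 3 fi L, 4 som H.
The penult (syllable 3, fi) is light, so stress falls on the antepenult (syllable 2, be).
Stress on syllable 2: fom.ˈbe.fi.som.

2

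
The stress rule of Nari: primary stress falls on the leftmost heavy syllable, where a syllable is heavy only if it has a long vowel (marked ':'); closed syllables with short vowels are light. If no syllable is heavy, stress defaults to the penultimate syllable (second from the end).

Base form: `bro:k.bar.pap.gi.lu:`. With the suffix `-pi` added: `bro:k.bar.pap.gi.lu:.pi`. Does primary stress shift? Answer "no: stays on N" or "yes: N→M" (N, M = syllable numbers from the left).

no: stays on 1

Base `bro:k.bar.pap.gi.lu:` (5 syllables):
  Weights: 1 bro:k H, 2 bar L, 3 pap L, 4 gi L, 5 lu: H.
  Heavy syllables in the domain: 1, 5. The leftmost is syllable 1 (bro:k).
  → primary stress on syllable 1.
Suffixed `bro:k.bar.pap.gi.lu:.pi` (6 syllables):
  Weights: 1 bro:k H, 2 bar L, 3 pap L, 4 gi L, 5 lu: H, 6 pi L.
  Heavy syllables in the domain: 1, 5. The leftmost is syllable 1 (bro:k).
  → primary stress on syllable 1.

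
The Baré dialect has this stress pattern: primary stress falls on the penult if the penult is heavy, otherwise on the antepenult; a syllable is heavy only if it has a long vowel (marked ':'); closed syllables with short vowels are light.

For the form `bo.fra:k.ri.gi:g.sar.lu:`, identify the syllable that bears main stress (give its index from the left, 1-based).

Weights: 4 gi:g H, 5 sar L, 6 lu: H.
The penult (syllable 5, sar) is light, so stress falls on the antepenult (syllable 4, gi:g).
Primary stress: syllable 4 → bo.fra:k.ri.ˈgi:g.sar.lu:.

4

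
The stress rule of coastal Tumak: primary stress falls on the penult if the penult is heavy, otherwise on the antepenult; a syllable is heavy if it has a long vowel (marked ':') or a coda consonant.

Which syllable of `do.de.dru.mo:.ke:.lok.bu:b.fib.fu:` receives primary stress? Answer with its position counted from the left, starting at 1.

Weights: 7 bu:b H, 8 fib H, 9 fu: H.
The penult (syllable 8, fib) is heavy, so it takes stress.
Primary stress: syllable 8 → do.de.dru.mo:.ke:.lok.bu:b.ˈfib.fu:.

8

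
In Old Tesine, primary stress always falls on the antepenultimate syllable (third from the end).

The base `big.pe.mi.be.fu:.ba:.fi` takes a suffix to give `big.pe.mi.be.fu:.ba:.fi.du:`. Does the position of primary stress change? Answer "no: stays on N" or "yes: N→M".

Base `big.pe.mi.be.fu:.ba:.fi` (7 syllables):
  The word has 7 syllables; the antepenultimate syllable (third from the end) is syllable 5 (fu:).
  → primary stress on syllable 5.
Suffixed `big.pe.mi.be.fu:.ba:.fi.du:` (8 syllables):
  The word has 8 syllables; the antepenultimate syllable (third from the end) is syllable 6 (ba:).
  → primary stress on syllable 6.

yes: 5→6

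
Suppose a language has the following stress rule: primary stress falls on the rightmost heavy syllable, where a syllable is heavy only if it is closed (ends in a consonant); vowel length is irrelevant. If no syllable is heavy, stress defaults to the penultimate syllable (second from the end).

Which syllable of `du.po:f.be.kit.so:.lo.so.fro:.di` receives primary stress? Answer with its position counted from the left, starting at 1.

Weights: 1 du L, 2 po:f H, 3 be L, 4 kit H, 5 so: L, 6 lo L, 7 so L, 8 fro: L, 9 di L.
Heavy syllables in the domain: 2, 4. The rightmost is syllable 4 (kit).
Primary stress: syllable 4 → du.po:f.be.ˈkit.so:.lo.so.fro:.di.

4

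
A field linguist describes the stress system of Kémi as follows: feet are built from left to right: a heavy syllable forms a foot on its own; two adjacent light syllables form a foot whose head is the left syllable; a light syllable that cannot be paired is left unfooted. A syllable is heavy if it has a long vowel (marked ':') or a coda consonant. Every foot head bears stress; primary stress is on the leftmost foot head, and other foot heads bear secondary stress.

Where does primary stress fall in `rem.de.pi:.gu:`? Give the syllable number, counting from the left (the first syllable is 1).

Weights: 1 rem H, 2 de L, 3 pi: H, 4 gu: H.
Parse left to right (heavy = foot alone; LL = one foot; stranded L unfooted): (ˈrem) de (ˈpi:) (ˈgu:).
Foot heads: 1, 3, 4.
Primary stress on the leftmost head = syllable 1.
Primary stress: syllable 1 → ˈrem.de.pi:.gu:.

1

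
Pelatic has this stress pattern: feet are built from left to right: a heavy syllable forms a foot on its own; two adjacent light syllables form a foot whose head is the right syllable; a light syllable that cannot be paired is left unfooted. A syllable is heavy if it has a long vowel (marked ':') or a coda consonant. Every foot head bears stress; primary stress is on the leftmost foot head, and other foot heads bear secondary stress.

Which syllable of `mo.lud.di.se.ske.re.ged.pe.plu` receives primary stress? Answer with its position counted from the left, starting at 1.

2

Weights: 1 mo L, 2 lud H, 3 di L, 4 se L, 5 ske L, 6 re L, 7 ged H, 8 pe L, 9 plu L.
Parse left to right (heavy = foot alone; LL = one foot; stranded L unfooted): mo (ˈlud) (di.ˈse) (ske.ˈre) (ˈged) (pe.ˈplu).
Foot heads: 2, 4, 6, 7, 9.
Primary stress on the leftmost head = syllable 2.
Primary stress: syllable 2 → mo.ˈlud.di.se.ske.re.ged.pe.plu.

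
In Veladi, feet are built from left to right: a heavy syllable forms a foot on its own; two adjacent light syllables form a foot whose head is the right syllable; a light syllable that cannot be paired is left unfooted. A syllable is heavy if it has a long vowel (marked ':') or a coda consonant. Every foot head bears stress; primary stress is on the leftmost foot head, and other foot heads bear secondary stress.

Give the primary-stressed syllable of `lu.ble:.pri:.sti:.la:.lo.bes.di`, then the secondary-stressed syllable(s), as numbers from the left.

primary 2, secondary 3, 4, 5, 7

Weights: 1 lu L, 2 ble: H, 3 pri: H, 4 sti: H, 5 la: H, 6 lo L, 7 bes H, 8 di L.
Parse left to right (heavy = foot alone; LL = one foot; stranded L unfooted): lu (ˈble:) (ˈpri:) (ˈsti:) (ˈla:) lo (ˈbes) di.
Foot heads: 2, 3, 4, 5, 7.
Primary stress on the leftmost head = syllable 2.
Secondary stress on 3, 4, 5, 7: lu.ˈble:.ˌpri:.ˌsti:.ˌla:.lo.ˌbes.di.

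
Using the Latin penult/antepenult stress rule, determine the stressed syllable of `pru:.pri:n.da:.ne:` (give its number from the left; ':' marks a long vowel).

Classical Latin: stress the penult if heavy (long vowel or closed), else the antepenult.
Weights: 2 pri:n H, 3 da: H, 4 ne: H.
The penult (syllable 3, da:) is heavy, so it takes stress.
Stress on syllable 3: pru:.pri:n.ˈda:.ne:.

3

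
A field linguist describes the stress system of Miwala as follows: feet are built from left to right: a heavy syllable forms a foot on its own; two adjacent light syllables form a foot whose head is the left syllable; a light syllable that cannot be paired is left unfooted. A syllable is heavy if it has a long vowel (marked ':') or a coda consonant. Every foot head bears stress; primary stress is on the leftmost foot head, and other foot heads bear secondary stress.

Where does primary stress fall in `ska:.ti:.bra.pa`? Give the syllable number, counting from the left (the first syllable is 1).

1

Weights: 1 ska: H, 2 ti: H, 3 bra L, 4 pa L.
Parse left to right (heavy = foot alone; LL = one foot; stranded L unfooted): (ˈska:) (ˈti:) (ˈbra.pa).
Foot heads: 1, 2, 3.
Primary stress on the leftmost head = syllable 1.
Primary stress: syllable 1 → ˈska:.ti:.bra.pa.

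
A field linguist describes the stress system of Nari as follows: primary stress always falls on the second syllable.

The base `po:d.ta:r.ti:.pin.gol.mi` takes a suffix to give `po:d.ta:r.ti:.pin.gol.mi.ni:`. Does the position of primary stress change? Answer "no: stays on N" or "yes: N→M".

no: stays on 2

Base `po:d.ta:r.ti:.pin.gol.mi` (6 syllables):
  The word has 6 syllables; the second syllable is syllable 2 (ta:r).
  → primary stress on syllable 2.
Suffixed `po:d.ta:r.ti:.pin.gol.mi.ni:` (7 syllables):
  The word has 7 syllables; the second syllable is syllable 2 (ta:r).
  → primary stress on syllable 2.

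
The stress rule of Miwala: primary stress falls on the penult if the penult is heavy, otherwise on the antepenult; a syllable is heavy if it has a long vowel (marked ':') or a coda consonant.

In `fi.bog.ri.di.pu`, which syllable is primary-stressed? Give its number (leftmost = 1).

3

Weights: 3 ri L, 4 di L, 5 pu L.
The penult (syllable 4, di) is light, so stress falls on the antepenult (syllable 3, ri).
Primary stress: syllable 3 → fi.bog.ˈri.di.pu.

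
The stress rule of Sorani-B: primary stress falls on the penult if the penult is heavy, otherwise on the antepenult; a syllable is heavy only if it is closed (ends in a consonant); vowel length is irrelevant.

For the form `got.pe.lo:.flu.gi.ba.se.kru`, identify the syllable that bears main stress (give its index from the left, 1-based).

6

Weights: 6 ba L, 7 se L, 8 kru L.
The penult (syllable 7, se) is light, so stress falls on the antepenult (syllable 6, ba).
Primary stress: syllable 6 → got.pe.lo:.flu.gi.ˈba.se.kru.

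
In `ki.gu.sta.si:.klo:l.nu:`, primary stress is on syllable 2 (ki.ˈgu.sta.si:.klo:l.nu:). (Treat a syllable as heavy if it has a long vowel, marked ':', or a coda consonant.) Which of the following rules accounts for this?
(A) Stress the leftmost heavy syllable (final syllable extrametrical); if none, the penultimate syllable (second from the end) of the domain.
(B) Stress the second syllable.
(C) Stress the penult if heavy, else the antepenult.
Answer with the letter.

B

Rule A → syllable 4 (observed: 2).
Rule B → syllable 2 ✓.
Rule C → syllable 5 (observed: 2).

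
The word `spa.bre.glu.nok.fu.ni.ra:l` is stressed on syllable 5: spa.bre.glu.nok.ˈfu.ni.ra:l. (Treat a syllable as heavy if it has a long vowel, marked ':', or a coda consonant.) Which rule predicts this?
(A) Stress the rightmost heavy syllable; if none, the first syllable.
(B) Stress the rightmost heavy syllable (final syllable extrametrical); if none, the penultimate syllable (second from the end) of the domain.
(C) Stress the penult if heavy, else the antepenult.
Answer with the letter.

C

Rule A → syllable 7 (observed: 5).
Rule B → syllable 4 (observed: 5).
Rule C → syllable 5 ✓.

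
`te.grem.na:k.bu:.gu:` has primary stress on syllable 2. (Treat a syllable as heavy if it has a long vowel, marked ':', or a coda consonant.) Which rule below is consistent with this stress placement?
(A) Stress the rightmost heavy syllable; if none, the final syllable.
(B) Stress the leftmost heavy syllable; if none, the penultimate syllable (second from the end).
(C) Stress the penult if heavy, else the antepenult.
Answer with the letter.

Rule A → syllable 5 (observed: 2).
Rule B → syllable 2 ✓.
Rule C → syllable 4 (observed: 2).

B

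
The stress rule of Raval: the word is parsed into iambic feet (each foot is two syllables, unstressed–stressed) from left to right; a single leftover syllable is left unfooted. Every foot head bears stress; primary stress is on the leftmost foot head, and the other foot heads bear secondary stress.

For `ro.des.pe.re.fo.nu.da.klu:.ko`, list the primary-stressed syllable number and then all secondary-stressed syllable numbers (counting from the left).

primary 2, secondary 4, 6, 8

Parse left to right into iambic (σˈσ) feet: (ro.ˈdes) (pe.ˈre) (fo.ˈnu) (da.ˈklu:) ko. Syllable 9 is left unfooted.
Foot heads (stressed positions): 2, 4, 6, 8.
End Rule Leftmost: primary stress on the leftmost head = syllable 2.
Secondary stress on 4, 6, 8: ro.ˈdes.pe.ˌre.fo.ˌnu.da.ˌklu:.ko.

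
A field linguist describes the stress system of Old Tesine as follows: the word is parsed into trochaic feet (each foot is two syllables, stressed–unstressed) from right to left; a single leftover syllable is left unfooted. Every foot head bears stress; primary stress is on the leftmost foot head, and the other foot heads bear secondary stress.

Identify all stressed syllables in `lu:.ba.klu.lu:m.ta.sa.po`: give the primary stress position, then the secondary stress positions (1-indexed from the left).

Parse right to left into trochaic (ˈσσ) feet: lu: (ˈba.klu) (ˈlu:m.ta) (ˈsa.po). Syllable 1 is left unfooted.
Foot heads (stressed positions): 2, 4, 6.
End Rule Leftmost: primary stress on the leftmost head = syllable 2.
Secondary stress on 4, 6: lu:.ˈba.klu.ˌlu:m.ta.ˌsa.po.

primary 2, secondary 4, 6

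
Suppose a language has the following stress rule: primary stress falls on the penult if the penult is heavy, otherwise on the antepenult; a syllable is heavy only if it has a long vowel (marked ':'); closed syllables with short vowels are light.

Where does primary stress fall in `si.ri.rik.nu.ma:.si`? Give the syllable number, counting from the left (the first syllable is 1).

Weights: 4 nu L, 5 ma: H, 6 si L.
The penult (syllable 5, ma:) is heavy, so it takes stress.
Primary stress: syllable 5 → si.ri.rik.nu.ˈma:.si.

5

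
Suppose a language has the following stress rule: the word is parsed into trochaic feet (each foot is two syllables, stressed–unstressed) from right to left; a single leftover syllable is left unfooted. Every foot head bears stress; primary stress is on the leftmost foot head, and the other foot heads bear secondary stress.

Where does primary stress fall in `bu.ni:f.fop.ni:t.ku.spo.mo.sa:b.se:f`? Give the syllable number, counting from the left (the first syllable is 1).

2

Parse right to left into trochaic (ˈσσ) feet: bu (ˈni:f.fop) (ˈni:t.ku) (ˈspo.mo) (ˈsa:b.se:f). Syllable 1 is left unfooted.
Foot heads (stressed positions): 2, 4, 6, 8.
End Rule Leftmost: primary stress on the leftmost head = syllable 2.
Primary stress: syllable 2 → bu.ˈni:f.fop.ni:t.ku.spo.mo.sa:b.se:f.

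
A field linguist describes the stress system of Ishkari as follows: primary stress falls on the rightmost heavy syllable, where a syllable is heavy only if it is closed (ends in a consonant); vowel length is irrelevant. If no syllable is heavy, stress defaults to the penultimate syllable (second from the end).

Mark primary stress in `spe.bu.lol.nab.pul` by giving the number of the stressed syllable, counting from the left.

Weights: 1 spe L, 2 bu L, 3 lol H, 4 nab H, 5 pul H.
Heavy syllables in the domain: 3, 4, 5. The rightmost is syllable 5 (pul).
Primary stress: syllable 5 → spe.bu.lol.nab.ˈpul.

5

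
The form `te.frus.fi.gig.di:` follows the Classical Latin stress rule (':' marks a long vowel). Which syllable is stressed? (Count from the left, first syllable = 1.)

4

Classical Latin: stress the penult if heavy (long vowel or closed), else the antepenult.
Weights: 3 fi L, 4 gig H, 5 di: H.
The penult (syllable 4, gig) is heavy, so it takes stress.
Stress on syllable 4: te.frus.fi.ˈgig.di:.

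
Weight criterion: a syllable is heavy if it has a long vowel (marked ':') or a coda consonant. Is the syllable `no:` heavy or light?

heavy

`no:`: long vowel, open (no coda). Long vowel → heavy.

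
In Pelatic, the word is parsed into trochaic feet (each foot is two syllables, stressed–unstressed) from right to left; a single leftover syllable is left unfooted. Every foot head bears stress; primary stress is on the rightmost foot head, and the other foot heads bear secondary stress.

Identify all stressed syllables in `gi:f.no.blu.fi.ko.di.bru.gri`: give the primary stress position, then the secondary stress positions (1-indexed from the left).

primary 7, secondary 1, 3, 5

Parse right to left into trochaic (ˈσσ) feet: (ˈgi:f.no) (ˈblu.fi) (ˈko.di) (ˈbru.gri).
Foot heads (stressed positions): 1, 3, 5, 7.
End Rule Rightmost: primary stress on the rightmost head = syllable 7.
Secondary stress on 1, 3, 5: ˌgi:f.no.ˌblu.fi.ˌko.di.ˈbru.gri.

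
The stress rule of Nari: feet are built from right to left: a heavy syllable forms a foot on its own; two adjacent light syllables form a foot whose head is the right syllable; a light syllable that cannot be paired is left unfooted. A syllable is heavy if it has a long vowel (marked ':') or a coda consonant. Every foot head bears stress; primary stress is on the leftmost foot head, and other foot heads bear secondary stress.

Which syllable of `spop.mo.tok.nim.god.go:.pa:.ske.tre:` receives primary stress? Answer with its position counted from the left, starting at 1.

Weights: 1 spop H, 2 mo L, 3 tok H, 4 nim H, 5 god H, 6 go: H, 7 pa: H, 8 ske L, 9 tre: H.
Parse right to left (heavy = foot alone; LL = one foot; stranded L unfooted): (ˈspop) mo (ˈtok) (ˈnim) (ˈgod) (ˈgo:) (ˈpa:) ske (ˈtre:).
Foot heads: 1, 3, 4, 5, 6, 7, 9.
Primary stress on the leftmost head = syllable 1.
Primary stress: syllable 1 → ˈspop.mo.tok.nim.god.go:.pa:.ske.tre:.

1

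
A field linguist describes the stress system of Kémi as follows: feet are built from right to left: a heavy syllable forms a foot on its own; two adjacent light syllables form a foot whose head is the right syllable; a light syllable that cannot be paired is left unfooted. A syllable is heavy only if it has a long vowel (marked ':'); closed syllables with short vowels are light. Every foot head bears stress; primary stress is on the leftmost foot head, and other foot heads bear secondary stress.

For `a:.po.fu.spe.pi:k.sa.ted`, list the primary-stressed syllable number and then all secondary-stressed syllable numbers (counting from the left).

Weights: 1 a: H, 2 po L, 3 fu L, 4 spe L, 5 pi:k H, 6 sa L, 7 ted L.
Parse right to left (heavy = foot alone; LL = one foot; stranded L unfooted): (ˈa:) po (fu.ˈspe) (ˈpi:k) (sa.ˈted).
Foot heads: 1, 4, 5, 7.
Primary stress on the leftmost head = syllable 1.
Secondary stress on 4, 5, 7: ˈa:.po.fu.ˌspe.ˌpi:k.sa.ˌted.

primary 1, secondary 4, 5, 7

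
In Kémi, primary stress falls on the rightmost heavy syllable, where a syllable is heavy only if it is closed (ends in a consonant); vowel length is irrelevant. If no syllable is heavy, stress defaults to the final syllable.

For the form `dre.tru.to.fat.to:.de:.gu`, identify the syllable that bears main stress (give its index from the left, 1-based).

Weights: 1 dre L, 2 tru L, 3 to L, 4 fat H, 5 to: L, 6 de: L, 7 gu L.
Heavy syllables in the domain: 4. The rightmost is syllable 4 (fat).
Primary stress: syllable 4 → dre.tru.to.ˈfat.to:.de:.gu.

4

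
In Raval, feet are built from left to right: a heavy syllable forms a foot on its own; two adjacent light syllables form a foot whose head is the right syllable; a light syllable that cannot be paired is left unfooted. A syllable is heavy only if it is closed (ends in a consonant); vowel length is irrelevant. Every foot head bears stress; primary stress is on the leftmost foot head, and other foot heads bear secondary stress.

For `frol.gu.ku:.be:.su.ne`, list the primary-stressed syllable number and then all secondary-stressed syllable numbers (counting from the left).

Weights: 1 frol H, 2 gu L, 3 ku: L, 4 be: L, 5 su L, 6 ne L.
Parse left to right (heavy = foot alone; LL = one foot; stranded L unfooted): (ˈfrol) (gu.ˈku:) (be:.ˈsu) ne.
Foot heads: 1, 3, 5.
Primary stress on the leftmost head = syllable 1.
Secondary stress on 3, 5: ˈfrol.gu.ˌku:.be:.ˌsu.ne.

primary 1, secondary 3, 5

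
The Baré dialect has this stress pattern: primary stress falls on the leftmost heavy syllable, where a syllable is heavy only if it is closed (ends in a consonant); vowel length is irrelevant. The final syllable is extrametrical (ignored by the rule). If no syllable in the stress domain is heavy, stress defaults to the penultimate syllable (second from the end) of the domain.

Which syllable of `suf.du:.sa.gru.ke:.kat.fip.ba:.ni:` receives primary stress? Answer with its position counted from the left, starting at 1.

The final syllable (9, ni:) is extrametrical; the stress domain is syllables 1–8.
Weights: 1 suf H, 2 du: L, 3 sa L, 4 gru L, 5 ke: L, 6 kat H, 7 fip H, 8 ba: L.
Heavy syllables in the domain: 1, 6, 7. The leftmost is syllable 1 (suf).
Primary stress: syllable 1 → ˈsuf.du:.sa.gru.ke:.kat.fip.ba:.ni:.

1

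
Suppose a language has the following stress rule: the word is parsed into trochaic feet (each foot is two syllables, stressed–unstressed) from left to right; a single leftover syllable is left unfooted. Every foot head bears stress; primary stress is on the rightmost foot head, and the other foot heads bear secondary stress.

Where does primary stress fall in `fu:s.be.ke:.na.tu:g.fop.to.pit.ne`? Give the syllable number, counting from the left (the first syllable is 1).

7

Parse left to right into trochaic (ˈσσ) feet: (ˈfu:s.be) (ˈke:.na) (ˈtu:g.fop) (ˈto.pit) ne. Syllable 9 is left unfooted.
Foot heads (stressed positions): 1, 3, 5, 7.
End Rule Rightmost: primary stress on the rightmost head = syllable 7.
Primary stress: syllable 7 → fu:s.be.ke:.na.tu:g.fop.ˈto.pit.ne.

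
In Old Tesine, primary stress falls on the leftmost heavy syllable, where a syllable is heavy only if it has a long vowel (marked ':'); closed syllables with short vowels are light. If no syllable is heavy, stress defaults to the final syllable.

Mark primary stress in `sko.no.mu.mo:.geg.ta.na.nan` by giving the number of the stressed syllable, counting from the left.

4

Weights: 1 sko L, 2 no L, 3 mu L, 4 mo: H, 5 geg L, 6 ta L, 7 na L, 8 nan L.
Heavy syllables in the domain: 4. The leftmost is syllable 4 (mo:).
Primary stress: syllable 4 → sko.no.mu.ˈmo:.geg.ta.na.nan.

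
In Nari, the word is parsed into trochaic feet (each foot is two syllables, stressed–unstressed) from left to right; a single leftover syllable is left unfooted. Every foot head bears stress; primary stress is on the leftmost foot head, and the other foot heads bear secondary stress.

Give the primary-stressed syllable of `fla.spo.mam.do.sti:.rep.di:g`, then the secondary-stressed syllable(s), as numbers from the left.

primary 1, secondary 3, 5

Parse left to right into trochaic (ˈσσ) feet: (ˈfla.spo) (ˈmam.do) (ˈsti:.rep) di:g. Syllable 7 is left unfooted.
Foot heads (stressed positions): 1, 3, 5.
End Rule Leftmost: primary stress on the leftmost head = syllable 1.
Secondary stress on 3, 5: ˈfla.spo.ˌmam.do.ˌsti:.rep.di:g.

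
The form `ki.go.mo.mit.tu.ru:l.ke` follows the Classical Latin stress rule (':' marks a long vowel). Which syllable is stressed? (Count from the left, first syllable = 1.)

6

Classical Latin: stress the penult if heavy (long vowel or closed), else the antepenult.
Weights: 5 tu L, 6 ru:l H, 7 ke L.
The penult (syllable 6, ru:l) is heavy, so it takes stress.
Stress on syllable 6: ki.go.mo.mit.tu.ˈru:l.ke.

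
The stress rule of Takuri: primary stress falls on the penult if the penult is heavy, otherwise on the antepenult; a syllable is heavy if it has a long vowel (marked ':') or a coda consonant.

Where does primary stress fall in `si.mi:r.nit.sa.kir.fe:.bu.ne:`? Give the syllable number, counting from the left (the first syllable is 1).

Weights: 6 fe: H, 7 bu L, 8 ne: H.
The penult (syllable 7, bu) is light, so stress falls on the antepenult (syllable 6, fe:).
Primary stress: syllable 6 → si.mi:r.nit.sa.kir.ˈfe:.bu.ne:.

6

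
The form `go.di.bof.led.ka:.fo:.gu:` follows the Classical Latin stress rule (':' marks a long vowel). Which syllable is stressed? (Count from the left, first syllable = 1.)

Classical Latin: stress the penult if heavy (long vowel or closed), else the antepenult.
Weights: 5 ka: H, 6 fo: H, 7 gu: H.
The penult (syllable 6, fo:) is heavy, so it takes stress.
Stress on syllable 6: go.di.bof.led.ka:.ˈfo:.gu:.

6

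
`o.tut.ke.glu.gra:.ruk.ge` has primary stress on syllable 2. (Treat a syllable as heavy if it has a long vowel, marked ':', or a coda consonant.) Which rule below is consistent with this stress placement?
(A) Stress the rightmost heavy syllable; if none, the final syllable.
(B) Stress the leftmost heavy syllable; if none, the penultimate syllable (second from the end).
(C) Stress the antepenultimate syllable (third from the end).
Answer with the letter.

B

Rule A → syllable 6 (observed: 2).
Rule B → syllable 2 ✓.
Rule C → syllable 5 (observed: 2).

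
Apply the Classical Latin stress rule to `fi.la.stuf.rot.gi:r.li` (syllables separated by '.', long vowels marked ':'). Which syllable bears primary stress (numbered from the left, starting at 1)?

Classical Latin: stress the penult if heavy (long vowel or closed), else the antepenult.
Weights: 4 rot H, 5 gi:r H, 6 li L.
The penult (syllable 5, gi:r) is heavy, so it takes stress.
Stress on syllable 5: fi.la.stuf.rot.ˈgi:r.li.

5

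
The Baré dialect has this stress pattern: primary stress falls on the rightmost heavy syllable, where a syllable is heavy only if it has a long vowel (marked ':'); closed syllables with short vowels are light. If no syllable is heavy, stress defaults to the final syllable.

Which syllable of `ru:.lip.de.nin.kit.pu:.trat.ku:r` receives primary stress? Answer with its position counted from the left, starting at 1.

Weights: 1 ru: H, 2 lip L, 3 de L, 4 nin L, 5 kit L, 6 pu: H, 7 trat L, 8 ku:r H.
Heavy syllables in the domain: 1, 6, 8. The rightmost is syllable 8 (ku:r).
Primary stress: syllable 8 → ru:.lip.de.nin.kit.pu:.trat.ˈku:r.

8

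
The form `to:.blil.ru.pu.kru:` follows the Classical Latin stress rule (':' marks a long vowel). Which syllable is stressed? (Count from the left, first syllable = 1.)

3

Classical Latin: stress the penult if heavy (long vowel or closed), else the antepenult.
Weights: 3 ru L, 4 pu L, 5 kru: H.
The penult (syllable 4, pu) is light, so stress falls on the antepenult (syllable 3, ru).
Stress on syllable 3: to:.blil.ˈru.pu.kru:.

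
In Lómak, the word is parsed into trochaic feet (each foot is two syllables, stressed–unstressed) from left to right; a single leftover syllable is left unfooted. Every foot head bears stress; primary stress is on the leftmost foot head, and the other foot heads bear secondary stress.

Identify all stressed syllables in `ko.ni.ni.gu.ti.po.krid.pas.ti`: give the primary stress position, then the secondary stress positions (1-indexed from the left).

primary 1, secondary 3, 5, 7

Parse left to right into trochaic (ˈσσ) feet: (ˈko.ni) (ˈni.gu) (ˈti.po) (ˈkrid.pas) ti. Syllable 9 is left unfooted.
Foot heads (stressed positions): 1, 3, 5, 7.
End Rule Leftmost: primary stress on the leftmost head = syllable 1.
Secondary stress on 3, 5, 7: ˈko.ni.ˌni.gu.ˌti.po.ˌkrid.pas.ti.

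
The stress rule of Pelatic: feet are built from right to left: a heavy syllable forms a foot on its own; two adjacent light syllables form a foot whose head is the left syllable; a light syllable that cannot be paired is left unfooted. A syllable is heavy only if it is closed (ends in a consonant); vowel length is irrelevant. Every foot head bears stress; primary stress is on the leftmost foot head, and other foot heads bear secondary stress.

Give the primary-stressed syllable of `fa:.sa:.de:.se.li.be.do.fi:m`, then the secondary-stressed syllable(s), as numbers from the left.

Weights: 1 fa: L, 2 sa: L, 3 de: L, 4 se L, 5 li L, 6 be L, 7 do L, 8 fi:m H.
Parse right to left (heavy = foot alone; LL = one foot; stranded L unfooted): fa: (ˈsa:.de:) (ˈse.li) (ˈbe.do) (ˈfi:m).
Foot heads: 2, 4, 6, 8.
Primary stress on the leftmost head = syllable 2.
Secondary stress on 4, 6, 8: fa:.ˈsa:.de:.ˌse.li.ˌbe.do.ˌfi:m.

primary 2, secondary 4, 6, 8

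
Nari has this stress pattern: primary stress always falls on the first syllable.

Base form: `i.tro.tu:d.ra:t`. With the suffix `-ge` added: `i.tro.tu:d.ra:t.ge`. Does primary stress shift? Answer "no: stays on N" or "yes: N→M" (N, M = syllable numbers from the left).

Base `i.tro.tu:d.ra:t` (4 syllables):
  The word has 4 syllables; the first syllable is syllable 1 (i).
  → primary stress on syllable 1.
Suffixed `i.tro.tu:d.ra:t.ge` (5 syllables):
  The word has 5 syllables; the first syllable is syllable 1 (i).
  → primary stress on syllable 1.

no: stays on 1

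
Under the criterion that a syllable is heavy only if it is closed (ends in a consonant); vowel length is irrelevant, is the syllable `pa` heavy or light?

`pa`: short vowel, open (no coda). Open (no coda) → light.

light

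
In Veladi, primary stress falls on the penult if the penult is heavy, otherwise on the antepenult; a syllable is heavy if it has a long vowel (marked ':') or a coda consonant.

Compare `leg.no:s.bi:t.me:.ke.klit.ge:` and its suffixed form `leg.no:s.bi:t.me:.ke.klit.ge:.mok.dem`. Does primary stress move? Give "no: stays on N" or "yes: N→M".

yes: 6→8

Base `leg.no:s.bi:t.me:.ke.klit.ge:` (7 syllables):
  Weights: 5 ke L, 6 klit H, 7 ge: H.
  The penult (syllable 6, klit) is heavy, so it takes stress.
  → primary stress on syllable 6.
Suffixed `leg.no:s.bi:t.me:.ke.klit.ge:.mok.dem` (9 syllables):
  Weights: 7 ge: H, 8 mok H, 9 dem H.
  The penult (syllable 8, mok) is heavy, so it takes stress.
  → primary stress on syllable 8.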